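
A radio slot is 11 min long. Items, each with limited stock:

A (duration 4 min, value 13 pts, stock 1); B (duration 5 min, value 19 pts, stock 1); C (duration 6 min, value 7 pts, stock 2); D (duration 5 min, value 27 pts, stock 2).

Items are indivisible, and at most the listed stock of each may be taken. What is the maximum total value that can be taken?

54 pts

Best selections within duration 11 and stock limits:
- 2×D: duration 10, value 54
- 1×B + 1×D: duration 10, value 46
Best: 54 pts.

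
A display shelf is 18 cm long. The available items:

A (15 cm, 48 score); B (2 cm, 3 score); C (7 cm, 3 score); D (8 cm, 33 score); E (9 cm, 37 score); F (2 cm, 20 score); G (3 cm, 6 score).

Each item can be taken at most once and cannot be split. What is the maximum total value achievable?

70 score

Check high-value combinations within 18 cm:
- D+E: length 8+9=17, value 33+37=70
- A+F: length 15+2=17, value 48+20=68
- B+E+F+G: length 2+9+2+3=16, value 3+37+20+6=66
Best: 70 score.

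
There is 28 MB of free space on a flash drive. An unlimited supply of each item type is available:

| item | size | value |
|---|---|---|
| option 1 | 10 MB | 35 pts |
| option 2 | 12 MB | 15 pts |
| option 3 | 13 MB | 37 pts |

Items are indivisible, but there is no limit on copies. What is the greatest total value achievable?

74 pts

Best value-per-unit is option 1 at 35/10; filling with it alone gives 2×35 = 70.
Optimal mix: 2×option 3 → size 26, value 74.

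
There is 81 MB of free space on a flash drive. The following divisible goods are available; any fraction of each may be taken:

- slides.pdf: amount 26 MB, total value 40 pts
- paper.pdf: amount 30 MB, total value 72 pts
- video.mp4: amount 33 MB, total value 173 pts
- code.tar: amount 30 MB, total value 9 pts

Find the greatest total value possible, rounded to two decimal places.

272.69

Take in order of value per unit:
- video.mp4 (173/33 per unit): all 33 → value 173, running total 173.00
- paper.pdf (72/30 per unit): all 30 → value 72, running total 245.00
- slides.pdf (40/26 per unit): 18 of 26 → value 18×40/26 = 27.6923, running total 272.69
Total 272.69.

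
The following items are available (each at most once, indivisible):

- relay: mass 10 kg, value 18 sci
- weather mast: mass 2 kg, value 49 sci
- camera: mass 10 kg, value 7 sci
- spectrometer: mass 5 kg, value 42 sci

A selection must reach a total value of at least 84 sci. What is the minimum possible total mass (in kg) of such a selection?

7

Subsets with value ≥ 84, sorted by total mass:
- weather mast+spectrometer: mass 7, value 91
- relay+weather mast+spectrometer: mass 17, value 109
- weather mast+camera+spectrometer: mass 17, value 98
- relay+weather mast+camera+spectrometer: mass 27, value 116
Minimum mass: 7 kg.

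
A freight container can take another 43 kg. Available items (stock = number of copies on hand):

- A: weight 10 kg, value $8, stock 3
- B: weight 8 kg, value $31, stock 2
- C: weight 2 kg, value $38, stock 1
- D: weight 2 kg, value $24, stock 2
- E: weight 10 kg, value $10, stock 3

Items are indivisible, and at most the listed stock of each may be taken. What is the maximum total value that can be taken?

Best selections within weight 43 and stock limits:
- 2×B + 1×C + 2×D + 2×E: weight 42, value 168
- 1×A + 2×B + 1×C + 2×D + 1×E: weight 42, value 166
Best: $168.

$168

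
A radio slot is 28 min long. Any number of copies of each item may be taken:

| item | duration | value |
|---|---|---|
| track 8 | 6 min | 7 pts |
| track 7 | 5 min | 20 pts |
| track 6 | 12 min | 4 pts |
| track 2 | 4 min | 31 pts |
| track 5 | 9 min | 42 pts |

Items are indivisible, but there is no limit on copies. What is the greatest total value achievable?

Best value-per-unit is track 2 at 31/4, and filling with it alone uses duration 7×4=28. No mix of the others beats 7×31 = 217.

217 pts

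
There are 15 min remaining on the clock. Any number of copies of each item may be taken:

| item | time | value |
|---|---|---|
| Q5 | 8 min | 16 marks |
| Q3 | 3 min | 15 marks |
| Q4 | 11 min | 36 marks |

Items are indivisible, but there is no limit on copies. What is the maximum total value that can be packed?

Best value-per-unit is Q3 at 15/3, and filling with it alone uses time 5×3=15. No mix of the others beats 5×15 = 75.

75 marks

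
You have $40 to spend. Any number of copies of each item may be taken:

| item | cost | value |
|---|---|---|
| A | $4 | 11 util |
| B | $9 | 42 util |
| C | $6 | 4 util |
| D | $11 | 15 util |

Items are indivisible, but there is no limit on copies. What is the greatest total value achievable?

179 util

Best value-per-unit is B at 42/9; filling with it alone gives 4×42 = 168.
Optimal mix: 1×A + 4×B → cost 40, value 179.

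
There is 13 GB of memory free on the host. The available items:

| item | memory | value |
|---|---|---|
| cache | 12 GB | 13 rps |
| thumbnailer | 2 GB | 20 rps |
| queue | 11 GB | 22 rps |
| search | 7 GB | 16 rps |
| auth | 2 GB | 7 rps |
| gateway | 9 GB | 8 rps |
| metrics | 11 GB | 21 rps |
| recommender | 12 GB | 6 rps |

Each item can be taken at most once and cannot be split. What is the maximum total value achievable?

This is a 0/1 knapsack; check combinations near the capacity.
- thumbnailer+search+auth: memory 2+7+2=11, value 20+16+7=43
- thumbnailer+queue: memory 2+11=13, value 20+22=42
- thumbnailer+metrics: memory 2+11=13, value 20+21=41
- thumbnailer+search: memory 2+7=9, value 20+16=36
- thumbnailer+auth+gateway: memory 2+2+9=13, value 20+7+8=35
Best: 43 rps.

43 rps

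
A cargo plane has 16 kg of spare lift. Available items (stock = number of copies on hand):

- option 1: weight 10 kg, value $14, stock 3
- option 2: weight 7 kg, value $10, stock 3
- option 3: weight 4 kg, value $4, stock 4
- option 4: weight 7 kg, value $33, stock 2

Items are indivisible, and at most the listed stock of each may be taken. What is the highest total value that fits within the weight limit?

Best selections within weight 16 and stock limits:
- 2×option 4: weight 14, value 66
- 1×option 2 + 1×option 4: weight 14, value 43
- 2×option 3 + 1×option 4: weight 15, value 41
- 1×option 3 + 1×option 4: weight 11, value 37
Best: $66.

$66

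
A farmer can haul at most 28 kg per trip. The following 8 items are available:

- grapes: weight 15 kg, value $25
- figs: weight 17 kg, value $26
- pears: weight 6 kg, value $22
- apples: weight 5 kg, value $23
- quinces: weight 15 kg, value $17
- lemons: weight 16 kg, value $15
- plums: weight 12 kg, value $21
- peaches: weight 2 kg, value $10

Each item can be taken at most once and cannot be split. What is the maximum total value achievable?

This is a 0/1 knapsack; check combinations near the capacity.
- grapes+pears+apples+peaches: weight 15+6+5+2=28, value 25+22+23+10=80
- pears+apples+plums+peaches: weight 6+5+12+2=25, value 22+23+21+10=76
- pears+apples+quinces+peaches: weight 6+5+15+2=28, value 22+23+17+10=72
- figs+pears+apples: weight 17+6+5=28, value 26+22+23=71
Best: $80.

$80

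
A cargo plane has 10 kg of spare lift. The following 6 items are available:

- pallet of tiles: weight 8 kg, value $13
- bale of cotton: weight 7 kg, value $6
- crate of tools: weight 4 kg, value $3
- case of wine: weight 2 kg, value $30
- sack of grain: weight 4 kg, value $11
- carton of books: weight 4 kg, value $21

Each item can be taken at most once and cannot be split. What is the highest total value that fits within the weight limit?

$62

Check high-value combinations within 10 kg:
- case of wine+sack of grain+carton of books: weight 2+4+4=10, value 30+11+21=62
- crate of tools+case of wine+carton of books: weight 4+2+4=10, value 3+30+21=54
- case of wine+carton of books: weight 2+4=6, value 30+21=51
Best: $62.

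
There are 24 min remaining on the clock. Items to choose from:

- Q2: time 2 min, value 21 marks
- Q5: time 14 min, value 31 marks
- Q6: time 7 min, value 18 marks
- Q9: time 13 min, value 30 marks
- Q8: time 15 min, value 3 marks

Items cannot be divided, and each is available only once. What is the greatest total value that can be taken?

This is a 0/1 knapsack; check combinations near the capacity.
- Q2+Q5+Q6: time 2+14+7=23, value 21+31+18=70
- Q2+Q6+Q9: time 2+7+13=22, value 21+18+30=69
- Q2+Q5: time 2+14=16, value 21+31=52
Best: 70 marks.

70 marks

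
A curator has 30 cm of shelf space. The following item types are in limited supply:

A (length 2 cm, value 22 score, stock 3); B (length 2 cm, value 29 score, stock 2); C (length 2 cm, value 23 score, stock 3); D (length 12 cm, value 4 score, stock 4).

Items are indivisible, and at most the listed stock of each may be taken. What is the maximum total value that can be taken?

Top feasible selections:
- 3×A + 2×B + 3×C + 1×D: length 28, value 197
- 3×A + 2×B + 3×C: length 16, value 193
Best: 197 score.

197 score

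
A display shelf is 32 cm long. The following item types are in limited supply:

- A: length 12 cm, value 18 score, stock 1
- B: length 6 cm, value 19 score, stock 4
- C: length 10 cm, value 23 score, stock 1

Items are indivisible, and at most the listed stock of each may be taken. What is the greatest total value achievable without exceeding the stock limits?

80 score

Best selections within length 32 and stock limits:
- 3×B + 1×C: length 28, value 80
- 4×B: length 24, value 76
- 1×A + 3×B: length 30, value 75
Best: 80 score.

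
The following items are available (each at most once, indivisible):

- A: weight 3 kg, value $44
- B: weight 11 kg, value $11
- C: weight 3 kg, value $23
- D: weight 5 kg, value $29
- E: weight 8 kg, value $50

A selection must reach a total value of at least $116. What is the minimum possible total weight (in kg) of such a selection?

Subsets with value ≥ 116, sorted by total weight:
- A+C+E: weight 14, value 117
- A+D+E: weight 16, value 123
- A+C+D+E: weight 19, value 146
Minimum weight: 14 kg.

14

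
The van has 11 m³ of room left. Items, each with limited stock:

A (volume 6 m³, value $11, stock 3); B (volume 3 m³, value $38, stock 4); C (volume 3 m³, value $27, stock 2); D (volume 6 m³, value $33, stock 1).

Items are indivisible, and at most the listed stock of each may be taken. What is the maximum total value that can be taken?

Top feasible selections:
- 3×B: volume 9, value 114
- 2×B + 1×C: volume 9, value 103
- 1×B + 2×C: volume 9, value 92
- 2×B: volume 6, value 76
Best: $114.

$114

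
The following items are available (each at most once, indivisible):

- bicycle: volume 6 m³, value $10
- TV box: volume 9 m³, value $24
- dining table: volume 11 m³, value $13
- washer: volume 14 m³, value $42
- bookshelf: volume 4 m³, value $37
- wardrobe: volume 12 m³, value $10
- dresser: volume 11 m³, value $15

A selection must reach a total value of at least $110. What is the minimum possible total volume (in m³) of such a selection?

33

Subsets with value ≥ 110, sorted by total volume:
- bicycle+TV box+washer+bookshelf: volume 33, value 113
- TV box+washer+bookshelf+dresser: volume 38, value 118
- TV box+dining table+washer+bookshelf: volume 38, value 116
- TV box+washer+bookshelf+wardrobe: volume 39, value 113
Minimum volume: 33 m³.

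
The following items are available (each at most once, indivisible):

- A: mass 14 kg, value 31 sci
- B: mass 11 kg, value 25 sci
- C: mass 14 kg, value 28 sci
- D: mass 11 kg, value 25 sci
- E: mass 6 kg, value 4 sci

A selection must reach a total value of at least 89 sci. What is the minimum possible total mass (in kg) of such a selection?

50

Subsets with value ≥ 89, sorted by total mass:
- A+B+C+D: mass 50, value 109
- A+B+C+D+E: mass 56, value 113
Minimum mass: 50 kg.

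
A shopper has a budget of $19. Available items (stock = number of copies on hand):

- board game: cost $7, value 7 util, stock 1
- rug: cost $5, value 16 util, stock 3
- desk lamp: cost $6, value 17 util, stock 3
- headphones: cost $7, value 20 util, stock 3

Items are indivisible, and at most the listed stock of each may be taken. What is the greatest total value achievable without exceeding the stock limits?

56 util

Top feasible selections:
- 1×rug + 2×headphones: cost 19, value 56
- 2×desk lamp + 1×headphones: cost 19, value 54
Best: 56 util.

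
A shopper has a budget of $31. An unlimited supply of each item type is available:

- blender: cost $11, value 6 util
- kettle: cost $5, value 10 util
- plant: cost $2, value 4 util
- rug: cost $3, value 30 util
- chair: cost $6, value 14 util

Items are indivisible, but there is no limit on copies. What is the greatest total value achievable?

300 util

Best value-per-unit is rug at 30/3, and filling with it alone uses cost 10×3=30. No mix of the others beats 10×30 = 300.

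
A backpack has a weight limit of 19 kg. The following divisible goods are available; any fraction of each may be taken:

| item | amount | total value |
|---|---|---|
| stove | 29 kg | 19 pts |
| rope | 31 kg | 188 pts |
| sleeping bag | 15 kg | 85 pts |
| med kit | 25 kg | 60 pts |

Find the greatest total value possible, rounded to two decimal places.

115.23

Take in order of value per unit:
- rope (188/31 per unit): 19 of 31 → value 19×188/31 = 115.2258, running total 115.23
Total 115.23.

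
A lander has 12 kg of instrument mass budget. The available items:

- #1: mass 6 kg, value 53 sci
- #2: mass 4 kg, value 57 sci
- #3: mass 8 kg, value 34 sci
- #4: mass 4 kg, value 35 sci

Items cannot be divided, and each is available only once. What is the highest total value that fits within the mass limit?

110 sci

This is a 0/1 knapsack; check combinations near the capacity.
- #1+#2: mass 6+4=10, value 53+57=110
- #2+#4: mass 4+4=8, value 57+35=92
- #2+#3: mass 4+8=12, value 57+34=91
- #1+#4: mass 6+4=10, value 53+35=88
Best: 110 sci.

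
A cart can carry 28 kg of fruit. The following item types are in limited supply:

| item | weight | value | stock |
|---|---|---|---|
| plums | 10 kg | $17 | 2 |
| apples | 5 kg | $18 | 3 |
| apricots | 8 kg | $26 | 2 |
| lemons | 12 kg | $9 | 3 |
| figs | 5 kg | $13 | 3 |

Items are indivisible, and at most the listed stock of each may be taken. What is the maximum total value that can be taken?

$93

Top feasible selections:
- 3×apples + 1×apricots + 1×figs: weight 28, value 93
- 2×apples + 2×apricots: weight 26, value 88
Best: $93.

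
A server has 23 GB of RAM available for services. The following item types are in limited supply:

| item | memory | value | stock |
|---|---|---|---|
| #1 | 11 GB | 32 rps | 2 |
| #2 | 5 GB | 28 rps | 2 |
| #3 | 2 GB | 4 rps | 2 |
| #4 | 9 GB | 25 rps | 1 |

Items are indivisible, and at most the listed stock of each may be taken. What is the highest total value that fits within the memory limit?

Top feasible selections:
- 1×#1 + 2×#2 + 1×#3: memory 23, value 92
- 2×#2 + 2×#3 + 1×#4: memory 23, value 89
Best: 92 rps.

92 rps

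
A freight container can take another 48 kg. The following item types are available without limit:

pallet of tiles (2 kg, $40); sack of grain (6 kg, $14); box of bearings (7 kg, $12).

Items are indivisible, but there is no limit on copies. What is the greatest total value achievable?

Best value-per-unit is pallet of tiles at 40/2, and filling with it alone uses weight 24×2=48. No mix of the others beats 24×40 = 960.

$960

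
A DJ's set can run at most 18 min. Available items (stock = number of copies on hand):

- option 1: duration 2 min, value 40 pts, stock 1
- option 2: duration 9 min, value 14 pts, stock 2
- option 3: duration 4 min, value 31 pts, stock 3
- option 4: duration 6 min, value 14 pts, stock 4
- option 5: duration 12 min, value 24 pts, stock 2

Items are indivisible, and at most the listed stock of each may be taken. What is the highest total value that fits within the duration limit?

133 pts

Top feasible selections:
- 1×option 1 + 3×option 3: duration 14, value 133
- 1×option 1 + 2×option 3 + 1×option 4: duration 16, value 116
- 3×option 3 + 1×option 4: duration 18, value 107
- 1×option 1 + 2×option 3: duration 10, value 102
Best: 133 pts.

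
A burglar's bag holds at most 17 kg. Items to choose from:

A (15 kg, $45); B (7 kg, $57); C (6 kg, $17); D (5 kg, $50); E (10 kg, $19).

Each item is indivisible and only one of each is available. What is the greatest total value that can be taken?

Check high-value combinations within 17 kg:
- B+D: weight 7+5=12, value 57+50=107
- B+E: weight 7+10=17, value 57+19=76
- B+C: weight 7+6=13, value 57+17=74
- D+E: weight 5+10=15, value 50+19=69
- C+D: weight 6+5=11, value 17+50=67
Best: $107.

$107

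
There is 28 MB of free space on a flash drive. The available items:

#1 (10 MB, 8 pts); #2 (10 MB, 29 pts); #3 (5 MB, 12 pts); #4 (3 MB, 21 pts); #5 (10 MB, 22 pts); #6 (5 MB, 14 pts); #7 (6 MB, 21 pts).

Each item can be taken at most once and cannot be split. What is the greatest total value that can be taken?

This is a 0/1 knapsack; check combinations near the capacity.
- #2+#4+#5+#6: size 10+3+10+5=28, value 29+21+22+14=86
- #2+#4+#6+#7: size 10+3+5+6=24, value 29+21+14+21=85
- #2+#3+#4+#5: size 10+5+3+10=28, value 29+12+21+22=84
- #2+#3+#4+#7: size 10+5+3+6=24, value 29+12+21+21=83
- #4+#5+#6+#7: size 3+10+5+6=24, value 21+22+14+21=78
Best: 86 pts.

86 pts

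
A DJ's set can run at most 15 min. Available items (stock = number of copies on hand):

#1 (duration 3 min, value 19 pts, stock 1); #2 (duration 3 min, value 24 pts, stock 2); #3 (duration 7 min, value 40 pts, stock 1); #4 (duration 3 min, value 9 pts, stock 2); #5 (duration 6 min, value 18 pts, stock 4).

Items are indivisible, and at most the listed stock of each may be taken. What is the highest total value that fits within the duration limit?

Best selections within duration 15 and stock limits:
- 2×#2 + 1×#3: duration 13, value 88
- 1×#1 + 2×#2 + 1×#5: duration 15, value 85
Best: 88 pts.

88 pts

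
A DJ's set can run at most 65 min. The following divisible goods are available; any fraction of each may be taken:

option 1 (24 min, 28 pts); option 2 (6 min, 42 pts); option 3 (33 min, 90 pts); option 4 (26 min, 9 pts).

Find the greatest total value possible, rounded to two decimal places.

160.69

Take in order of value per unit:
- option 2 (42/6 per unit): all 6 → value 42, running total 42.00
- option 3 (90/33 per unit): all 33 → value 90, running total 132.00
- option 1 (28/24 per unit): all 24 → value 28, running total 160.00
- option 4 (9/26 per unit): 2 of 26 → value 2×9/26 = 0.6923, running total 160.69
Total 160.69.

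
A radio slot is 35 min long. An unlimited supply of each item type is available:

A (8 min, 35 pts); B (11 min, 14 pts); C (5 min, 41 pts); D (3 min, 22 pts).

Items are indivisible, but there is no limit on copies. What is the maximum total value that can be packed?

287 pts

Best value-per-unit is C at 41/5, and filling with it alone uses duration 7×5=35. No mix of the others beats 7×41 = 287.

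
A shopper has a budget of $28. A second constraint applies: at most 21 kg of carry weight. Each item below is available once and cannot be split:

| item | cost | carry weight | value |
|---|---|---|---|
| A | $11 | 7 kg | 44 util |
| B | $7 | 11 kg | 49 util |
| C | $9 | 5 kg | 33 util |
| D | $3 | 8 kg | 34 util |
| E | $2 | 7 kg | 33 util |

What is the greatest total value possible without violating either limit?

Feasible sets respecting both limits:
- A+C+D: cost 23, carry weight 20, value 111
- A+C+E: cost 22, carry weight 19, value 110
- C+D+E: cost 14, carry weight 20, value 100
Best: 111 util.

111 util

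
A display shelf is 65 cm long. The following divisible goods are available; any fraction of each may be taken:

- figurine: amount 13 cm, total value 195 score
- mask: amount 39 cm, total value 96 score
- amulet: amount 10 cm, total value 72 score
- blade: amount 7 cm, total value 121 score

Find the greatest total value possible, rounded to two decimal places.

474.15

Take in order of value per unit:
- blade (121/7 per unit): all 7 → value 121, running total 121.00
- figurine (195/13 per unit): all 13 → value 195, running total 316.00
- amulet (72/10 per unit): all 10 → value 72, running total 388.00
- mask (96/39 per unit): 35 of 39 → value 35×96/39 = 86.1538, running total 474.15
Total 474.15.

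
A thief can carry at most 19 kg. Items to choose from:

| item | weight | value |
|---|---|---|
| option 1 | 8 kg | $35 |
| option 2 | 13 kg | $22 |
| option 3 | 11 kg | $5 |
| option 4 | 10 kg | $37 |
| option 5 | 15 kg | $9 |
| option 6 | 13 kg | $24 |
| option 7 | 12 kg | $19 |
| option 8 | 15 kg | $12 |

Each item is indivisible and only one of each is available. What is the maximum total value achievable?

$72

Check high-value combinations within 19 kg:
- option 1+option 4: weight 8+10=18, value 35+37=72
- option 1+option 3: weight 8+11=19, value 35+5=40
- option 4: weight 10, value 37
- option 1: weight 8, value 35
Best: $72.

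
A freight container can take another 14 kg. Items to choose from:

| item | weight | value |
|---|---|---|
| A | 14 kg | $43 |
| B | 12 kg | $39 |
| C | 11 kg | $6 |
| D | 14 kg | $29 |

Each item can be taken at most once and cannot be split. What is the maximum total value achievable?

$43

Check high-value combinations within 14 kg:
- A: weight 14, value 43
- B: weight 12, value 39
- D: weight 14, value 29
Best: $43.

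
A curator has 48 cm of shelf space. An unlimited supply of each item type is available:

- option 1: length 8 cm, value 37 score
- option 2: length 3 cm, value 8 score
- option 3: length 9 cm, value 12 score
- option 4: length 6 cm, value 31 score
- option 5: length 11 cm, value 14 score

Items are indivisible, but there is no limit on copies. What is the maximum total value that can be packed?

248 score

Best value-per-unit is option 4 at 31/6, and filling with it alone uses length 8×6=48. No mix of the others beats 8×31 = 248.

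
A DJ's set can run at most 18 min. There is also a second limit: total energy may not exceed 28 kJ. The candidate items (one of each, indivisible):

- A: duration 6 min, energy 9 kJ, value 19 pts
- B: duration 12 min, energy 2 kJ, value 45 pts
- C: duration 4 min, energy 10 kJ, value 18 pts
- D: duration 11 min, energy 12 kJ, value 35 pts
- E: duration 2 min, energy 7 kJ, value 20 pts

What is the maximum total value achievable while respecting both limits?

Feasible sets respecting both limits:
- B+C+E: duration 18, energy 19, value 83
- B+E: duration 14, energy 9, value 65
- A+B: duration 18, energy 11, value 64
Best: 83 pts.

83 pts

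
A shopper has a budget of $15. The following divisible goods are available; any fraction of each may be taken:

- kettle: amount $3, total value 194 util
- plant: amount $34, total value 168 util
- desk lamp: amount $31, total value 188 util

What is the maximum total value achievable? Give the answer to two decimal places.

266.77

Take in order of value per unit:
- kettle (194/3 per unit): all 3 → value 194, running total 194.00
- desk lamp (188/31 per unit): 12 of 31 → value 12×188/31 = 72.7742, running total 266.77
Total 266.77.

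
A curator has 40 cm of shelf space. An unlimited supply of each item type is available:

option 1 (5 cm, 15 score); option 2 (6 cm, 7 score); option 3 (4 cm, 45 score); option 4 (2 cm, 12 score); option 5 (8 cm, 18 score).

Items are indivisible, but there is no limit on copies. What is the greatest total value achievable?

450 score

Best value-per-unit is option 3 at 45/4, and filling with it alone uses length 10×4=40. No mix of the others beats 10×45 = 450.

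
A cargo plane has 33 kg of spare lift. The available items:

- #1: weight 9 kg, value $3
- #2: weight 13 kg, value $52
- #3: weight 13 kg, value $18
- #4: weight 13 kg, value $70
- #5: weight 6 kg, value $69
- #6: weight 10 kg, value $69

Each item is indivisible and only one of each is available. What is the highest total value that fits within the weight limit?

$208

This is a 0/1 knapsack; check combinations near the capacity.
- #4+#5+#6: weight 13+6+10=29, value 70+69+69=208
- #2+#4+#5: weight 13+13+6=32, value 52+70+69=191
- #2+#5+#6: weight 13+6+10=29, value 52+69+69=190
Best: $208.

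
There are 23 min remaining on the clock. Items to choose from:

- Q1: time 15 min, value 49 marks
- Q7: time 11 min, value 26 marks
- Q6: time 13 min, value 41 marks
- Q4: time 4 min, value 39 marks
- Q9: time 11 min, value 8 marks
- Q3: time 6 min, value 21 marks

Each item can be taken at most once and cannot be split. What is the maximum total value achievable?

Check high-value combinations within 23 min:
- Q6+Q4+Q3: time 13+4+6=23, value 41+39+21=101
- Q1+Q4: time 15+4=19, value 49+39=88
- Q7+Q4+Q3: time 11+4+6=21, value 26+39+21=86
- Q6+Q4: time 13+4=17, value 41+39=80
- Q1+Q3: time 15+6=21, value 49+21=70
Best: 101 marks.

101 marks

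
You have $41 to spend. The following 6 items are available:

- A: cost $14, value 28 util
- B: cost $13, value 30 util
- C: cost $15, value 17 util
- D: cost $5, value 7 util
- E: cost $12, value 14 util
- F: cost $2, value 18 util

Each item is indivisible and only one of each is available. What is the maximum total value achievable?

This is a 0/1 knapsack; check combinations near the capacity.
- A+B+E+F: cost 14+13+12+2=41, value 28+30+14+18=90
- A+B+D+F: cost 14+13+5+2=34, value 28+30+7+18=83
- A+B+F: cost 14+13+2=29, value 28+30+18=76
Best: 90 util.

90 util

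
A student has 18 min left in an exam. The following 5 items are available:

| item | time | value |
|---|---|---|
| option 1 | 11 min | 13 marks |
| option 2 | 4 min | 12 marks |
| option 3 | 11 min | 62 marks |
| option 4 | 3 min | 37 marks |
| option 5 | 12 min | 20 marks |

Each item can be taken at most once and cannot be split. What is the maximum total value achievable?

This is a 0/1 knapsack; check combinations near the capacity.
- option 2+option 3+option 4: time 4+11+3=18, value 12+62+37=111
- option 3+option 4: time 11+3=14, value 62+37=99
- option 2+option 3: time 4+11=15, value 12+62=74
- option 3: time 11, value 62
- option 1+option 2+option 4: time 11+4+3=18, value 13+12+37=62
Best: 111 marks.

111 marks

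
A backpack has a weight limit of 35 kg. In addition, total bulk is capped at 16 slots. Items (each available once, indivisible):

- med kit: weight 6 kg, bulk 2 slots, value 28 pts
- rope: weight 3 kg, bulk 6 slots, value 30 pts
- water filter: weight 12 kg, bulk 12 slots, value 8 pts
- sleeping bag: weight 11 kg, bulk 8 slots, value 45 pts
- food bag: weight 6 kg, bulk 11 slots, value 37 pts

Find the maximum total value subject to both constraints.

Feasible sets respecting both limits:
- med kit+rope+sleeping bag: weight 20, bulk 16, value 103
- rope+sleeping bag: weight 14, bulk 14, value 75
- med kit+sleeping bag: weight 17, bulk 10, value 73
- med kit+food bag: weight 12, bulk 13, value 65
Best: 103 pts.

103 pts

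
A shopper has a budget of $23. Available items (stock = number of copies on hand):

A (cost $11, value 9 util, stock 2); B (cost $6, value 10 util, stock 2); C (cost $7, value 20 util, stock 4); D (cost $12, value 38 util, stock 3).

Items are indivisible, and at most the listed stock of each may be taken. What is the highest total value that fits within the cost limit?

Top feasible selections:
- 3×C: cost 21, value 60
- 1×C + 1×D: cost 19, value 58
Best: 60 util.

60 util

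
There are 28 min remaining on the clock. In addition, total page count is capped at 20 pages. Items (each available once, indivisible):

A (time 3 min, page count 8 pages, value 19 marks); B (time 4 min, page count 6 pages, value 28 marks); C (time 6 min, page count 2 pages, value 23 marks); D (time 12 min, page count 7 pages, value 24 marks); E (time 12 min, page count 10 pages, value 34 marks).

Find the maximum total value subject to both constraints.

85 marks

Feasible sets respecting both limits:
- B+C+E: time 22, page count 18, value 85
- A+C+E: time 21, page count 20, value 76
- B+C+D: time 22, page count 15, value 75
- A+B+C: time 13, page count 16, value 70
Best: 85 marks.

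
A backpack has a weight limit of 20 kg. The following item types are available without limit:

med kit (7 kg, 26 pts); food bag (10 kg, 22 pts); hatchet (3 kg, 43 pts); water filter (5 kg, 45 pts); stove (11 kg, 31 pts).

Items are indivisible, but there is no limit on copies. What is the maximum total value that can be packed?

Best value-per-unit is hatchet at 43/3; filling with it alone gives 6×43 = 258.
Optimal mix: 5×hatchet + 1×water filter → weight 20, value 260.

260 pts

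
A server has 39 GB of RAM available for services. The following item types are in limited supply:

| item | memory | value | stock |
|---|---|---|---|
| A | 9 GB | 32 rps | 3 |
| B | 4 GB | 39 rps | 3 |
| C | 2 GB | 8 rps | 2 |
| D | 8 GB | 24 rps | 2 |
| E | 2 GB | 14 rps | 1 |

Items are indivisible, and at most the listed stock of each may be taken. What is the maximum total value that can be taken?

213 rps

Best selections within memory 39 and stock limits:
- 3×A + 3×B: memory 39, value 213
- 2×A + 3×B + 2×C + 1×E: memory 36, value 211
- 1×A + 3×B + 2×D + 1×E: memory 39, value 211
- 2×A + 3×B + 1×D: memory 38, value 205
Best: 213 rps.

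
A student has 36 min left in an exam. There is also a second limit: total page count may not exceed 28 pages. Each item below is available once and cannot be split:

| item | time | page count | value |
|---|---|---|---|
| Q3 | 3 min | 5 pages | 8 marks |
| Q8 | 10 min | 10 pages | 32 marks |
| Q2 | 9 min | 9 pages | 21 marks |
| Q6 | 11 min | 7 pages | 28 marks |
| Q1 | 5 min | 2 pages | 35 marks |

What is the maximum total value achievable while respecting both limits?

Feasible sets respecting both limits:
- Q8+Q2+Q6+Q1: time 35, page count 28, value 116
- Q3+Q8+Q6+Q1: time 29, page count 24, value 103
- Q3+Q8+Q2+Q1: time 27, page count 26, value 96
Best: 116 marks.

116 marks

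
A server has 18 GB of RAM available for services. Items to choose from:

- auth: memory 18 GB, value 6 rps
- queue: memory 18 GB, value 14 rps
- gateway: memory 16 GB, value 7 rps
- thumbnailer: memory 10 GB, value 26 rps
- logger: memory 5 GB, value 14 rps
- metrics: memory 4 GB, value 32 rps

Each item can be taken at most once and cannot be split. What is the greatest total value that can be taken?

Check high-value combinations within 18 GB:
- thumbnailer+metrics: memory 10+4=14, value 26+32=58
- logger+metrics: memory 5+4=9, value 14+32=46
- thumbnailer+logger: memory 10+5=15, value 26+14=40
- metrics: memory 4, value 32
- thumbnailer: memory 10, value 26
Best: 58 rps.

58 rps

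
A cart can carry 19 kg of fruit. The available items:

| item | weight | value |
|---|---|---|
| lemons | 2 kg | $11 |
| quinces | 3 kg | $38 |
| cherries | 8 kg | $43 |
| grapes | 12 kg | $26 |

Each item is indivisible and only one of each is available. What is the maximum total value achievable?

Check high-value combinations within 19 kg:
- lemons+quinces+cherries: weight 2+3+8=13, value 11+38+43=92
- quinces+cherries: weight 3+8=11, value 38+43=81
- lemons+quinces+grapes: weight 2+3+12=17, value 11+38+26=75
- quinces+grapes: weight 3+12=15, value 38+26=64
Best: $92.

$92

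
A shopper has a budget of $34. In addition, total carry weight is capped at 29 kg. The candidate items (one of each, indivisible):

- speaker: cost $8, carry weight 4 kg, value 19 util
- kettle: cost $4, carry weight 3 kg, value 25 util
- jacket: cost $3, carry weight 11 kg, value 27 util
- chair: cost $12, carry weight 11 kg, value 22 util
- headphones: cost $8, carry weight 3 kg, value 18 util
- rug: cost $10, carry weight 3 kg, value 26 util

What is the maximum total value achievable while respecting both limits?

Feasible sets respecting both limits:
- speaker+kettle+jacket+headphones+rug: cost 33, carry weight 24, value 115
- kettle+jacket+chair+rug: cost 29, carry weight 28, value 100
- speaker+kettle+jacket+rug: cost 25, carry weight 21, value 97
- kettle+jacket+headphones+rug: cost 25, carry weight 20, value 96
Best: 115 util.

115 util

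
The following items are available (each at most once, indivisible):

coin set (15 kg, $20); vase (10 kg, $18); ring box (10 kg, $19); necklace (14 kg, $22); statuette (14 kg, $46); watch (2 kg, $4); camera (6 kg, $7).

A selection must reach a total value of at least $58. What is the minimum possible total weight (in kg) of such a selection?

Subsets with value ≥ 58, sorted by total weight:
- ring box+statuette: weight 24, value 65
- vase+statuette: weight 24, value 64
- ring box+statuette+watch: weight 26, value 69
Minimum weight: 24 kg.

24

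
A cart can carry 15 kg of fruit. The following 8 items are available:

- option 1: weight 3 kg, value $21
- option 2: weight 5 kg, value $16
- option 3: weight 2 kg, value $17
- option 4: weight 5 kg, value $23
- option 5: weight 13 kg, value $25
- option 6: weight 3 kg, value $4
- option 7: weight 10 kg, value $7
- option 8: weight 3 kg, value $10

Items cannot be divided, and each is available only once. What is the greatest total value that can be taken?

This is a 0/1 knapsack; check combinations near the capacity.
- option 1+option 2+option 3+option 4: weight 3+5+2+5=15, value 21+16+17+23=77
- option 1+option 3+option 4+option 8: weight 3+2+5+3=13, value 21+17+23+10=71
- option 2+option 3+option 4+option 8: weight 5+2+5+3=15, value 16+17+23+10=66
- option 1+option 3+option 4+option 6: weight 3+2+5+3=13, value 21+17+23+4=65
- option 1+option 2+option 3+option 8: weight 3+5+2+3=13, value 21+16+17+10=64
Best: $77.

$77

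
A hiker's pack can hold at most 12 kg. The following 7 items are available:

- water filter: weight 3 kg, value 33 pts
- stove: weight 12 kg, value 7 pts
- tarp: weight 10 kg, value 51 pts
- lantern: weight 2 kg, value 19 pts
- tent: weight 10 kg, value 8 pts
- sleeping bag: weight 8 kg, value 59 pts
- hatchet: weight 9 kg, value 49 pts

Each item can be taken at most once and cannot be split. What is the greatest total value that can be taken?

Check high-value combinations within 12 kg:
- water filter+sleeping bag: weight 3+8=11, value 33+59=92
- water filter+hatchet: weight 3+9=12, value 33+49=82
- lantern+sleeping bag: weight 2+8=10, value 19+59=78
Best: 92 pts.

92 pts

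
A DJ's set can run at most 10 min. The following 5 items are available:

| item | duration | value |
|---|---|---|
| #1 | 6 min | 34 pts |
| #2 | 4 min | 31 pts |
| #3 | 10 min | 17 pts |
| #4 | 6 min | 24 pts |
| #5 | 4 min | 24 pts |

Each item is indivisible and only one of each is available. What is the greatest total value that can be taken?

65 pts

This is a 0/1 knapsack; check combinations near the capacity.
- #1+#2: duration 6+4=10, value 34+31=65
- #1+#5: duration 6+4=10, value 34+24=58
- #2+#5: duration 4+4=8, value 31+24=55
- #2+#4: duration 4+6=10, value 31+24=55
Best: 65 pts.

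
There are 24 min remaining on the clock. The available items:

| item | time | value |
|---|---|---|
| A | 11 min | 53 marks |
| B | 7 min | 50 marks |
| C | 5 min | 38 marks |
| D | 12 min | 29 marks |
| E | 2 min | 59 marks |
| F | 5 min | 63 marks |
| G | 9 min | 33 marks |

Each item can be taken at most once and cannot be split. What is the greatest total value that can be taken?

Check high-value combinations within 24 min:
- A+C+E+F: time 11+5+2+5=23, value 53+38+59+63=213
- B+C+E+F: time 7+5+2+5=19, value 50+38+59+63=210
- B+E+F+G: time 7+2+5+9=23, value 50+59+63+33=205
- C+E+F+G: time 5+2+5+9=21, value 38+59+63+33=193
Best: 213 marks.

213 marks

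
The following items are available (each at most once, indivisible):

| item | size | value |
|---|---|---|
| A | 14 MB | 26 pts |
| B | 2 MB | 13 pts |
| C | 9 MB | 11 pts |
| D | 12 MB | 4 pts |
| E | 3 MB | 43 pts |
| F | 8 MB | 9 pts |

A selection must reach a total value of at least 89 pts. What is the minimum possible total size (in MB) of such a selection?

Subsets with value ≥ 89, sorted by total size:
- A+B+E+F: size 27, value 91
- A+B+C+E: size 28, value 93
Minimum size: 27 MB.

27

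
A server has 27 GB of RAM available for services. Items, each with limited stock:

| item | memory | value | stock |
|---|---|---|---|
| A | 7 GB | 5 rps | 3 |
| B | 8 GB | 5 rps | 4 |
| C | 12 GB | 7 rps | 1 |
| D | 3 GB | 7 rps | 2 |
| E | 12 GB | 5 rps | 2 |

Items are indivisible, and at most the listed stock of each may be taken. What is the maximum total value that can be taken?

29 rps

Top feasible selections:
- 3×A + 2×D: memory 27, value 29
- 1×A + 1×C + 2×D: memory 25, value 26
- 1×B + 1×C + 2×D: memory 26, value 26
Best: 29 rps.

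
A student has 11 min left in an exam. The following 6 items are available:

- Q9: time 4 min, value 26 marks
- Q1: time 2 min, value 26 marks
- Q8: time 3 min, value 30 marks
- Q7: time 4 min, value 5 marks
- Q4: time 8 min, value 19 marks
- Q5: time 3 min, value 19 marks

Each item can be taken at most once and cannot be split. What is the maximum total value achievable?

Check high-value combinations within 11 min:
- Q9+Q1+Q8: time 4+2+3=9, value 26+26+30=82
- Q1+Q8+Q5: time 2+3+3=8, value 26+30+19=75
- Q9+Q8+Q5: time 4+3+3=10, value 26+30+19=75
- Q9+Q1+Q5: time 4+2+3=9, value 26+26+19=71
- Q1+Q8+Q7: time 2+3+4=9, value 26+30+5=61
Best: 82 marks.

82 marks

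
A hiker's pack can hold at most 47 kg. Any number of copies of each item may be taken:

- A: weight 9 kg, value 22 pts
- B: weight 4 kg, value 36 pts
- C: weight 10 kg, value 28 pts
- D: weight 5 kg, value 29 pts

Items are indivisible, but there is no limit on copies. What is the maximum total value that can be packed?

Best value-per-unit is B at 36/4, and filling with it alone uses weight 11×4=44. No mix of the others beats 11×36 = 396.

396 pts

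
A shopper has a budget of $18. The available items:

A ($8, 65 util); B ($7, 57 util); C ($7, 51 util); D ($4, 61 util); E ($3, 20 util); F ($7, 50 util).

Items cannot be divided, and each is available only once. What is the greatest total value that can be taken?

169 util

This is a 0/1 knapsack; check combinations near the capacity.
- B+C+D: cost 7+7+4=18, value 57+51+61=169
- B+D+F: cost 7+4+7=18, value 57+61+50=168
- C+D+F: cost 7+4+7=18, value 51+61+50=162
Best: 169 util.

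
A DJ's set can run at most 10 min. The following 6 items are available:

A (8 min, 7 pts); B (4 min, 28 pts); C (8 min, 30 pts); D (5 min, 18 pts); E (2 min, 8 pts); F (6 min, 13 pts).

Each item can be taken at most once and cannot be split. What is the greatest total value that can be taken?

Check high-value combinations within 10 min:
- B+D: duration 4+5=9, value 28+18=46
- B+F: duration 4+6=10, value 28+13=41
- C+E: duration 8+2=10, value 30+8=38
- B+E: duration 4+2=6, value 28+8=36
- C: duration 8, value 30
Best: 46 pts.

46 pts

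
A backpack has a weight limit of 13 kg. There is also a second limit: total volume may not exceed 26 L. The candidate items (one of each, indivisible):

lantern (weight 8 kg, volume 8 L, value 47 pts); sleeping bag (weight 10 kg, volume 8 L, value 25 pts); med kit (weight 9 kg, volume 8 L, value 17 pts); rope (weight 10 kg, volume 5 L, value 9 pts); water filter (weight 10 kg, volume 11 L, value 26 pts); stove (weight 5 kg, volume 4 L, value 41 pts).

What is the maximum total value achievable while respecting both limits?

88 pts

Feasible sets respecting both limits:
- lantern+stove: weight 13, volume 12, value 88
- lantern: weight 8, volume 8, value 47
- stove: weight 5, volume 4, value 41
- water filter: weight 10, volume 11, value 26
Best: 88 pts.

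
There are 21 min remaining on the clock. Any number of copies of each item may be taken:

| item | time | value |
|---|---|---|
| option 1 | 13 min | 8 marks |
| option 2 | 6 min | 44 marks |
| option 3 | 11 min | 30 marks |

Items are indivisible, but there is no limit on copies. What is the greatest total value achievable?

132 marks

Best value-per-unit is option 2 at 44/6, and filling with it alone uses time 3×6=18. No mix of the others beats 3×44 = 132.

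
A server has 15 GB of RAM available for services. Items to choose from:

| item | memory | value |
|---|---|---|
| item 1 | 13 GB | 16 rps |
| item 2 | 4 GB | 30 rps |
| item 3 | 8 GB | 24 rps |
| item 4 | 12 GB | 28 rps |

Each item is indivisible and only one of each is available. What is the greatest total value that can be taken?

Check high-value combinations within 15 GB:
- item 2+item 3: memory 4+8=12, value 30+24=54
- item 2: memory 4, value 30
- item 4: memory 12, value 28
- item 3: memory 8, value 24
- item 1: memory 13, value 16
Best: 54 rps.

54 rps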